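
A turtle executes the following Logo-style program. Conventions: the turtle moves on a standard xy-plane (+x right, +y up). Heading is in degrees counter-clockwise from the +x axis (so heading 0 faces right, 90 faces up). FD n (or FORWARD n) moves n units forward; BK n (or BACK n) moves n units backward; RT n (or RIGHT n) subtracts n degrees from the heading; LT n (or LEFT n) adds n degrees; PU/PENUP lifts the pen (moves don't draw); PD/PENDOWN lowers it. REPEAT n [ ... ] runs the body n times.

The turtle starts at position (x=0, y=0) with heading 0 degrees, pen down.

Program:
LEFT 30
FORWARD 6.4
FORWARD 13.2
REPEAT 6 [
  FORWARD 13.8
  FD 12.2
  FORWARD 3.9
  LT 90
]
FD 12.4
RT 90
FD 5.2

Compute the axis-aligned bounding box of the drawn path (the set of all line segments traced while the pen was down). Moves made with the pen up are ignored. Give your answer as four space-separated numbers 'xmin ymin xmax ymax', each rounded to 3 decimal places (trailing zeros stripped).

Executing turtle program step by step:
Start: pos=(0,0), heading=0, pen down
LT 30: heading 0 -> 30
FD 6.4: (0,0) -> (5.543,3.2) [heading=30, draw]
FD 13.2: (5.543,3.2) -> (16.974,9.8) [heading=30, draw]
REPEAT 6 [
  -- iteration 1/6 --
  FD 13.8: (16.974,9.8) -> (28.925,16.7) [heading=30, draw]
  FD 12.2: (28.925,16.7) -> (39.491,22.8) [heading=30, draw]
  FD 3.9: (39.491,22.8) -> (42.868,24.75) [heading=30, draw]
  LT 90: heading 30 -> 120
  -- iteration 2/6 --
  FD 13.8: (42.868,24.75) -> (35.968,36.701) [heading=120, draw]
  FD 12.2: (35.968,36.701) -> (29.868,47.267) [heading=120, draw]
  FD 3.9: (29.868,47.267) -> (27.918,50.644) [heading=120, draw]
  LT 90: heading 120 -> 210
  -- iteration 3/6 --
  FD 13.8: (27.918,50.644) -> (15.967,43.744) [heading=210, draw]
  FD 12.2: (15.967,43.744) -> (5.402,37.644) [heading=210, draw]
  FD 3.9: (5.402,37.644) -> (2.024,35.694) [heading=210, draw]
  LT 90: heading 210 -> 300
  -- iteration 4/6 --
  FD 13.8: (2.024,35.694) -> (8.924,23.743) [heading=300, draw]
  FD 12.2: (8.924,23.743) -> (15.024,13.177) [heading=300, draw]
  FD 3.9: (15.024,13.177) -> (16.974,9.8) [heading=300, draw]
  LT 90: heading 300 -> 30
  -- iteration 5/6 --
  FD 13.8: (16.974,9.8) -> (28.925,16.7) [heading=30, draw]
  FD 12.2: (28.925,16.7) -> (39.491,22.8) [heading=30, draw]
  FD 3.9: (39.491,22.8) -> (42.868,24.75) [heading=30, draw]
  LT 90: heading 30 -> 120
  -- iteration 6/6 --
  FD 13.8: (42.868,24.75) -> (35.968,36.701) [heading=120, draw]
  FD 12.2: (35.968,36.701) -> (29.868,47.267) [heading=120, draw]
  FD 3.9: (29.868,47.267) -> (27.918,50.644) [heading=120, draw]
  LT 90: heading 120 -> 210
]
FD 12.4: (27.918,50.644) -> (17.18,44.444) [heading=210, draw]
RT 90: heading 210 -> 120
FD 5.2: (17.18,44.444) -> (14.58,48.947) [heading=120, draw]
Final: pos=(14.58,48.947), heading=120, 22 segment(s) drawn

Segment endpoints: x in {0, 2.024, 5.402, 5.543, 8.924, 14.58, 15.024, 15.967, 16.974, 16.974, 17.18, 27.918, 27.918, 28.925, 28.925, 29.868, 29.868, 35.968, 35.968, 39.491, 39.491, 42.868, 42.868}, y in {0, 3.2, 9.8, 9.8, 13.177, 16.7, 16.7, 22.8, 22.8, 23.743, 24.75, 24.75, 35.694, 36.701, 36.701, 37.644, 43.744, 44.444, 47.267, 47.267, 48.947, 50.644, 50.644}
xmin=0, ymin=0, xmax=42.868, ymax=50.644

Answer: 0 0 42.868 50.644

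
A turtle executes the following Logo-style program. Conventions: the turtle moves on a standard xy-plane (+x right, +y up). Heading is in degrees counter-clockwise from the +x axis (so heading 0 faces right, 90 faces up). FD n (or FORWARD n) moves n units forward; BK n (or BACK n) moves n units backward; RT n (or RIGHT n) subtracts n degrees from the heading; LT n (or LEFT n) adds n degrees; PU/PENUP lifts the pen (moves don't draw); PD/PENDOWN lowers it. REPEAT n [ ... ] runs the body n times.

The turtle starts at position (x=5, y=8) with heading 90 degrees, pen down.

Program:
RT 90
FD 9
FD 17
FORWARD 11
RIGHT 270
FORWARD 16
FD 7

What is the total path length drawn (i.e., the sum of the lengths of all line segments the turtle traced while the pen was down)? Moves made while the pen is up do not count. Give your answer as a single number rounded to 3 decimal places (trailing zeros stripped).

Executing turtle program step by step:
Start: pos=(5,8), heading=90, pen down
RT 90: heading 90 -> 0
FD 9: (5,8) -> (14,8) [heading=0, draw]
FD 17: (14,8) -> (31,8) [heading=0, draw]
FD 11: (31,8) -> (42,8) [heading=0, draw]
RT 270: heading 0 -> 90
FD 16: (42,8) -> (42,24) [heading=90, draw]
FD 7: (42,24) -> (42,31) [heading=90, draw]
Final: pos=(42,31), heading=90, 5 segment(s) drawn

Segment lengths:
  seg 1: (5,8) -> (14,8), length = 9
  seg 2: (14,8) -> (31,8), length = 17
  seg 3: (31,8) -> (42,8), length = 11
  seg 4: (42,8) -> (42,24), length = 16
  seg 5: (42,24) -> (42,31), length = 7
Total = 60

Answer: 60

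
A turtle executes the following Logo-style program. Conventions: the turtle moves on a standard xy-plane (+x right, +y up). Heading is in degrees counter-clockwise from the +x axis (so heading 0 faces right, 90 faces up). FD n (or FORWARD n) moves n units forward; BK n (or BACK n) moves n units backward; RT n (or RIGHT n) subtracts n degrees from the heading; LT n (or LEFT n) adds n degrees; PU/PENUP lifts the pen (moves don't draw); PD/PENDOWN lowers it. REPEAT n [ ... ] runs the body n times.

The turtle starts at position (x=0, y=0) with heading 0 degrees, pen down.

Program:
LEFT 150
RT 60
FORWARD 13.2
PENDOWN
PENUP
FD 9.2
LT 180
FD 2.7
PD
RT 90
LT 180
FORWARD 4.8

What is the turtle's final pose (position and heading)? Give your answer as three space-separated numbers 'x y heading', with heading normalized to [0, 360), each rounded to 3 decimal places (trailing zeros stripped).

Executing turtle program step by step:
Start: pos=(0,0), heading=0, pen down
LT 150: heading 0 -> 150
RT 60: heading 150 -> 90
FD 13.2: (0,0) -> (0,13.2) [heading=90, draw]
PD: pen down
PU: pen up
FD 9.2: (0,13.2) -> (0,22.4) [heading=90, move]
LT 180: heading 90 -> 270
FD 2.7: (0,22.4) -> (0,19.7) [heading=270, move]
PD: pen down
RT 90: heading 270 -> 180
LT 180: heading 180 -> 0
FD 4.8: (0,19.7) -> (4.8,19.7) [heading=0, draw]
Final: pos=(4.8,19.7), heading=0, 2 segment(s) drawn

Answer: 4.8 19.7 0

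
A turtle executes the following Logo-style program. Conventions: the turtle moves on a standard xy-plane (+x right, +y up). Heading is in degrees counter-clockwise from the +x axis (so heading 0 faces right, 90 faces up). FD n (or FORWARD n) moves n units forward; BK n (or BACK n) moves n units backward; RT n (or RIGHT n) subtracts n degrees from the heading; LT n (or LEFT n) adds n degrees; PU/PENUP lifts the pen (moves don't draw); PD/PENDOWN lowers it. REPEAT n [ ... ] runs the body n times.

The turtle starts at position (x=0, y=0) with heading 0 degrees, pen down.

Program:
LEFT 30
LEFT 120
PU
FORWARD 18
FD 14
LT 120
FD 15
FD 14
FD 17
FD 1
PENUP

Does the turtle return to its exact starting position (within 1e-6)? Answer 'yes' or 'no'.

Executing turtle program step by step:
Start: pos=(0,0), heading=0, pen down
LT 30: heading 0 -> 30
LT 120: heading 30 -> 150
PU: pen up
FD 18: (0,0) -> (-15.588,9) [heading=150, move]
FD 14: (-15.588,9) -> (-27.713,16) [heading=150, move]
LT 120: heading 150 -> 270
FD 15: (-27.713,16) -> (-27.713,1) [heading=270, move]
FD 14: (-27.713,1) -> (-27.713,-13) [heading=270, move]
FD 17: (-27.713,-13) -> (-27.713,-30) [heading=270, move]
FD 1: (-27.713,-30) -> (-27.713,-31) [heading=270, move]
PU: pen up
Final: pos=(-27.713,-31), heading=270, 0 segment(s) drawn

Start position: (0, 0)
Final position: (-27.713, -31)
Distance = 41.581; >= 1e-6 -> NOT closed

Answer: no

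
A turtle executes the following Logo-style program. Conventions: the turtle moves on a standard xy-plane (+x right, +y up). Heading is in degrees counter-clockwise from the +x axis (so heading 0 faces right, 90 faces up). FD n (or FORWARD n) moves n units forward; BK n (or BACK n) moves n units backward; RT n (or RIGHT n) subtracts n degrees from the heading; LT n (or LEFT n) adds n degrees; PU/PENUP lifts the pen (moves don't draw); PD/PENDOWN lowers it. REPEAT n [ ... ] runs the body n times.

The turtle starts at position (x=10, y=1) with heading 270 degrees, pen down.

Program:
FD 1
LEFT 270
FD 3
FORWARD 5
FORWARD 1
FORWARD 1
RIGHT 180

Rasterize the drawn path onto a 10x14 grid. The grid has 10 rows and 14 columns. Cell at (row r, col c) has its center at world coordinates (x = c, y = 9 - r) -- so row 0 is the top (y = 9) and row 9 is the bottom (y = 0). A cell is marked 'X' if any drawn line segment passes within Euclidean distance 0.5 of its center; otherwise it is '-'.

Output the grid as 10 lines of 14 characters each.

Segment 0: (10,1) -> (10,0)
Segment 1: (10,0) -> (7,0)
Segment 2: (7,0) -> (2,0)
Segment 3: (2,0) -> (1,0)
Segment 4: (1,0) -> (0,0)

Answer: --------------
--------------
--------------
--------------
--------------
--------------
--------------
--------------
----------X---
XXXXXXXXXXX---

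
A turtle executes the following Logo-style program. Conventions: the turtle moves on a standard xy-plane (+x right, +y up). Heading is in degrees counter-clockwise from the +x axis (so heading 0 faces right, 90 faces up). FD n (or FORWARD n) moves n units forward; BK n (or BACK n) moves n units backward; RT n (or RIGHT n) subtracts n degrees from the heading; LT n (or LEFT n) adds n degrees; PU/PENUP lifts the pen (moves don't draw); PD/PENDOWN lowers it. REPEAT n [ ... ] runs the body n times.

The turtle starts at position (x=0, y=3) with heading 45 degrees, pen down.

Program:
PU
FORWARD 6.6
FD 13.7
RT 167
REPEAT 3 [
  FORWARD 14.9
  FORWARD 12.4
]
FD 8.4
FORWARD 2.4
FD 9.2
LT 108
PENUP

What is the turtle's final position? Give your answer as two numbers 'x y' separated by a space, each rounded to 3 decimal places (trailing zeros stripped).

Executing turtle program step by step:
Start: pos=(0,3), heading=45, pen down
PU: pen up
FD 6.6: (0,3) -> (4.667,7.667) [heading=45, move]
FD 13.7: (4.667,7.667) -> (14.354,17.354) [heading=45, move]
RT 167: heading 45 -> 238
REPEAT 3 [
  -- iteration 1/3 --
  FD 14.9: (14.354,17.354) -> (6.458,4.718) [heading=238, move]
  FD 12.4: (6.458,4.718) -> (-0.113,-5.797) [heading=238, move]
  -- iteration 2/3 --
  FD 14.9: (-0.113,-5.797) -> (-8.008,-18.433) [heading=238, move]
  FD 12.4: (-8.008,-18.433) -> (-14.579,-28.949) [heading=238, move]
  -- iteration 3/3 --
  FD 14.9: (-14.579,-28.949) -> (-22.475,-41.585) [heading=238, move]
  FD 12.4: (-22.475,-41.585) -> (-29.046,-52.101) [heading=238, move]
]
FD 8.4: (-29.046,-52.101) -> (-33.497,-59.224) [heading=238, move]
FD 2.4: (-33.497,-59.224) -> (-34.769,-61.26) [heading=238, move]
FD 9.2: (-34.769,-61.26) -> (-39.645,-69.062) [heading=238, move]
LT 108: heading 238 -> 346
PU: pen up
Final: pos=(-39.645,-69.062), heading=346, 0 segment(s) drawn

Answer: -39.645 -69.062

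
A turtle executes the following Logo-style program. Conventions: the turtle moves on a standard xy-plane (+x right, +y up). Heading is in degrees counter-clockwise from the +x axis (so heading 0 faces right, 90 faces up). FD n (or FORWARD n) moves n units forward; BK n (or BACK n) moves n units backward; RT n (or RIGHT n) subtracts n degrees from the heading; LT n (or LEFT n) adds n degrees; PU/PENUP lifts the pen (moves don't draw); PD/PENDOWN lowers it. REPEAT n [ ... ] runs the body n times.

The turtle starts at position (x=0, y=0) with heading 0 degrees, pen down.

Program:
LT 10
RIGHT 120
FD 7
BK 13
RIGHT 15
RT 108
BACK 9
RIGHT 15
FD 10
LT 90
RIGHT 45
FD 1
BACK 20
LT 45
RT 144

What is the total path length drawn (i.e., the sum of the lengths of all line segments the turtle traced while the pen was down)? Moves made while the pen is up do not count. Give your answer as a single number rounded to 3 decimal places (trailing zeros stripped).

Executing turtle program step by step:
Start: pos=(0,0), heading=0, pen down
LT 10: heading 0 -> 10
RT 120: heading 10 -> 250
FD 7: (0,0) -> (-2.394,-6.578) [heading=250, draw]
BK 13: (-2.394,-6.578) -> (2.052,5.638) [heading=250, draw]
RT 15: heading 250 -> 235
RT 108: heading 235 -> 127
BK 9: (2.052,5.638) -> (7.468,-1.55) [heading=127, draw]
RT 15: heading 127 -> 112
FD 10: (7.468,-1.55) -> (3.722,7.722) [heading=112, draw]
LT 90: heading 112 -> 202
RT 45: heading 202 -> 157
FD 1: (3.722,7.722) -> (2.802,8.113) [heading=157, draw]
BK 20: (2.802,8.113) -> (21.212,0.298) [heading=157, draw]
LT 45: heading 157 -> 202
RT 144: heading 202 -> 58
Final: pos=(21.212,0.298), heading=58, 6 segment(s) drawn

Segment lengths:
  seg 1: (0,0) -> (-2.394,-6.578), length = 7
  seg 2: (-2.394,-6.578) -> (2.052,5.638), length = 13
  seg 3: (2.052,5.638) -> (7.468,-1.55), length = 9
  seg 4: (7.468,-1.55) -> (3.722,7.722), length = 10
  seg 5: (3.722,7.722) -> (2.802,8.113), length = 1
  seg 6: (2.802,8.113) -> (21.212,0.298), length = 20
Total = 60

Answer: 60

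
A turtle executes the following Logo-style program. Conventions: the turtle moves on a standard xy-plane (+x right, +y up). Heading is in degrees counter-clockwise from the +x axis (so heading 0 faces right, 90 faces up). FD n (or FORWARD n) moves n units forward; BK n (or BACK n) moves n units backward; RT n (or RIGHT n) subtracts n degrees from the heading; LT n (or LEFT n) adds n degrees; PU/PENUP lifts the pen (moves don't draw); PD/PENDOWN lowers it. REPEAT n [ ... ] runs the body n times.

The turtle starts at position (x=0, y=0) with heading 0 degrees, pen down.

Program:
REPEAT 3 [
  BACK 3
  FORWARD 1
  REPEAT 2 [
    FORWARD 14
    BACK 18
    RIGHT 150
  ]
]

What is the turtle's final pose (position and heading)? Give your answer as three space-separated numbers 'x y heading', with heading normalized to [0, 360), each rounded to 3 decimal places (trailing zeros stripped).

Executing turtle program step by step:
Start: pos=(0,0), heading=0, pen down
REPEAT 3 [
  -- iteration 1/3 --
  BK 3: (0,0) -> (-3,0) [heading=0, draw]
  FD 1: (-3,0) -> (-2,0) [heading=0, draw]
  REPEAT 2 [
    -- iteration 1/2 --
    FD 14: (-2,0) -> (12,0) [heading=0, draw]
    BK 18: (12,0) -> (-6,0) [heading=0, draw]
    RT 150: heading 0 -> 210
    -- iteration 2/2 --
    FD 14: (-6,0) -> (-18.124,-7) [heading=210, draw]
    BK 18: (-18.124,-7) -> (-2.536,2) [heading=210, draw]
    RT 150: heading 210 -> 60
  ]
  -- iteration 2/3 --
  BK 3: (-2.536,2) -> (-4.036,-0.598) [heading=60, draw]
  FD 1: (-4.036,-0.598) -> (-3.536,0.268) [heading=60, draw]
  REPEAT 2 [
    -- iteration 1/2 --
    FD 14: (-3.536,0.268) -> (3.464,12.392) [heading=60, draw]
    BK 18: (3.464,12.392) -> (-5.536,-3.196) [heading=60, draw]
    RT 150: heading 60 -> 270
    -- iteration 2/2 --
    FD 14: (-5.536,-3.196) -> (-5.536,-17.196) [heading=270, draw]
    BK 18: (-5.536,-17.196) -> (-5.536,0.804) [heading=270, draw]
    RT 150: heading 270 -> 120
  ]
  -- iteration 3/3 --
  BK 3: (-5.536,0.804) -> (-4.036,-1.794) [heading=120, draw]
  FD 1: (-4.036,-1.794) -> (-4.536,-0.928) [heading=120, draw]
  REPEAT 2 [
    -- iteration 1/2 --
    FD 14: (-4.536,-0.928) -> (-11.536,11.196) [heading=120, draw]
    BK 18: (-11.536,11.196) -> (-2.536,-4.392) [heading=120, draw]
    RT 150: heading 120 -> 330
    -- iteration 2/2 --
    FD 14: (-2.536,-4.392) -> (9.588,-11.392) [heading=330, draw]
    BK 18: (9.588,-11.392) -> (-6,-2.392) [heading=330, draw]
    RT 150: heading 330 -> 180
  ]
]
Final: pos=(-6,-2.392), heading=180, 18 segment(s) drawn

Answer: -6 -2.392 180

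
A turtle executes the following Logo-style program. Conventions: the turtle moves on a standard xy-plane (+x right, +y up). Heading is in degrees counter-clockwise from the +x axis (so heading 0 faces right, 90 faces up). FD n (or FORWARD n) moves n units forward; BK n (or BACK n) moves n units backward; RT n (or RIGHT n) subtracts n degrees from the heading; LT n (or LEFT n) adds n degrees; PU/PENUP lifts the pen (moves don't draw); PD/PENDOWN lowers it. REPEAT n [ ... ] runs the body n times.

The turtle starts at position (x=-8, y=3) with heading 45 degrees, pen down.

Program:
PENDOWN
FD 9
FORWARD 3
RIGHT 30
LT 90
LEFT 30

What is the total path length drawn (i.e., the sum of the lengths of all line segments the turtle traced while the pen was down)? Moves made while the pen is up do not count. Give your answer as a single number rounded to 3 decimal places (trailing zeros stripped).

Executing turtle program step by step:
Start: pos=(-8,3), heading=45, pen down
PD: pen down
FD 9: (-8,3) -> (-1.636,9.364) [heading=45, draw]
FD 3: (-1.636,9.364) -> (0.485,11.485) [heading=45, draw]
RT 30: heading 45 -> 15
LT 90: heading 15 -> 105
LT 30: heading 105 -> 135
Final: pos=(0.485,11.485), heading=135, 2 segment(s) drawn

Segment lengths:
  seg 1: (-8,3) -> (-1.636,9.364), length = 9
  seg 2: (-1.636,9.364) -> (0.485,11.485), length = 3
Total = 12

Answer: 12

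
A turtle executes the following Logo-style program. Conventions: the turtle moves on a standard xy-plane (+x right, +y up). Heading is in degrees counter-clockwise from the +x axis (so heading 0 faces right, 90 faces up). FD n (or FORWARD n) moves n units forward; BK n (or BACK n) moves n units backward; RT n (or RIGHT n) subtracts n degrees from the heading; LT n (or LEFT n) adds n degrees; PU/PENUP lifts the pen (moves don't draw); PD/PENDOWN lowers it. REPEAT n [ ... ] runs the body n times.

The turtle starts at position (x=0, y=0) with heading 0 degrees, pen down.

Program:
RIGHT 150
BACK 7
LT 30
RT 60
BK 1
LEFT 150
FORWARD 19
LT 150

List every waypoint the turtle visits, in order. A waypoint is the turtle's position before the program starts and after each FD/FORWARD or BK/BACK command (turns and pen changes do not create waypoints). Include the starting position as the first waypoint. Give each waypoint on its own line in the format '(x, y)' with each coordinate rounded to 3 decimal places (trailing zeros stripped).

Executing turtle program step by step:
Start: pos=(0,0), heading=0, pen down
RT 150: heading 0 -> 210
BK 7: (0,0) -> (6.062,3.5) [heading=210, draw]
LT 30: heading 210 -> 240
RT 60: heading 240 -> 180
BK 1: (6.062,3.5) -> (7.062,3.5) [heading=180, draw]
LT 150: heading 180 -> 330
FD 19: (7.062,3.5) -> (23.517,-6) [heading=330, draw]
LT 150: heading 330 -> 120
Final: pos=(23.517,-6), heading=120, 3 segment(s) drawn
Waypoints (4 total):
(0, 0)
(6.062, 3.5)
(7.062, 3.5)
(23.517, -6)

Answer: (0, 0)
(6.062, 3.5)
(7.062, 3.5)
(23.517, -6)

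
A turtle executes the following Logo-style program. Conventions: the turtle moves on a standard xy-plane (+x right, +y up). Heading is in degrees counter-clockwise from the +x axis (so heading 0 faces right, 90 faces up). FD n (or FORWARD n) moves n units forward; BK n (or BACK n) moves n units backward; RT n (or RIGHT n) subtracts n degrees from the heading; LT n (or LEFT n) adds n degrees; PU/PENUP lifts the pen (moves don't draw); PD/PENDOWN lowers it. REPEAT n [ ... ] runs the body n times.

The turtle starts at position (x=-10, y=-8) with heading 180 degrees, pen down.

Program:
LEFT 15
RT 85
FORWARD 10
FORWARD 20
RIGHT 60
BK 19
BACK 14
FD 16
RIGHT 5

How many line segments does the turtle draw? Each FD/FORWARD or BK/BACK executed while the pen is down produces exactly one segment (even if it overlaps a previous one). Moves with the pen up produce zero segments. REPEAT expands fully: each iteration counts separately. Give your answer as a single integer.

Answer: 5

Derivation:
Executing turtle program step by step:
Start: pos=(-10,-8), heading=180, pen down
LT 15: heading 180 -> 195
RT 85: heading 195 -> 110
FD 10: (-10,-8) -> (-13.42,1.397) [heading=110, draw]
FD 20: (-13.42,1.397) -> (-20.261,20.191) [heading=110, draw]
RT 60: heading 110 -> 50
BK 19: (-20.261,20.191) -> (-32.474,5.636) [heading=50, draw]
BK 14: (-32.474,5.636) -> (-41.473,-5.089) [heading=50, draw]
FD 16: (-41.473,-5.089) -> (-31.188,7.168) [heading=50, draw]
RT 5: heading 50 -> 45
Final: pos=(-31.188,7.168), heading=45, 5 segment(s) drawn
Segments drawn: 5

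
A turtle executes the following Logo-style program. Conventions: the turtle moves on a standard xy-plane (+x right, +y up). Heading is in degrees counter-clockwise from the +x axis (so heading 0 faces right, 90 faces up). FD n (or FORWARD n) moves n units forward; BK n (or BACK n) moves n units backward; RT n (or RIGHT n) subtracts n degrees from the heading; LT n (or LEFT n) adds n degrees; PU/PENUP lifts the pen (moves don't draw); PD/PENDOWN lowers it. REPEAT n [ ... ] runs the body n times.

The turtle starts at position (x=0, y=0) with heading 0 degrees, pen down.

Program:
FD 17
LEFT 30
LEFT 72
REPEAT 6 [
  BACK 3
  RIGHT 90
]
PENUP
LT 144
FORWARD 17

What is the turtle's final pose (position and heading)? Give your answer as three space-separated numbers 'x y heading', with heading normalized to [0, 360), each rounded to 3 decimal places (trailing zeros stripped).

Executing turtle program step by step:
Start: pos=(0,0), heading=0, pen down
FD 17: (0,0) -> (17,0) [heading=0, draw]
LT 30: heading 0 -> 30
LT 72: heading 30 -> 102
REPEAT 6 [
  -- iteration 1/6 --
  BK 3: (17,0) -> (17.624,-2.934) [heading=102, draw]
  RT 90: heading 102 -> 12
  -- iteration 2/6 --
  BK 3: (17.624,-2.934) -> (14.689,-3.558) [heading=12, draw]
  RT 90: heading 12 -> 282
  -- iteration 3/6 --
  BK 3: (14.689,-3.558) -> (14.066,-0.624) [heading=282, draw]
  RT 90: heading 282 -> 192
  -- iteration 4/6 --
  BK 3: (14.066,-0.624) -> (17,0) [heading=192, draw]
  RT 90: heading 192 -> 102
  -- iteration 5/6 --
  BK 3: (17,0) -> (17.624,-2.934) [heading=102, draw]
  RT 90: heading 102 -> 12
  -- iteration 6/6 --
  BK 3: (17.624,-2.934) -> (14.689,-3.558) [heading=12, draw]
  RT 90: heading 12 -> 282
]
PU: pen up
LT 144: heading 282 -> 66
FD 17: (14.689,-3.558) -> (21.604,11.972) [heading=66, move]
Final: pos=(21.604,11.972), heading=66, 7 segment(s) drawn

Answer: 21.604 11.972 66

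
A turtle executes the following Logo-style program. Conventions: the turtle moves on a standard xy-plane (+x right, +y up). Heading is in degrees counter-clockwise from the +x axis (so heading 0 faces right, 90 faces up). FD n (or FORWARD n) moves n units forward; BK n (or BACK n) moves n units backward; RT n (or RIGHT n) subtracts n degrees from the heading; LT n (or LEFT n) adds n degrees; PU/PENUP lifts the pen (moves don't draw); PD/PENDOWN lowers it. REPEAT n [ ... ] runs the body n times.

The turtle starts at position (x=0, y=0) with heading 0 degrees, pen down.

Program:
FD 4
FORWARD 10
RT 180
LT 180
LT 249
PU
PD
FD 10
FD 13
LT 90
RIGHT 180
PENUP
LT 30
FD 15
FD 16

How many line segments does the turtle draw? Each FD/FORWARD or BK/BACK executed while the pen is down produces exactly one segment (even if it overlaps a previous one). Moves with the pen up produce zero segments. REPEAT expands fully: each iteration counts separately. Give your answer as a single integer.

Executing turtle program step by step:
Start: pos=(0,0), heading=0, pen down
FD 4: (0,0) -> (4,0) [heading=0, draw]
FD 10: (4,0) -> (14,0) [heading=0, draw]
RT 180: heading 0 -> 180
LT 180: heading 180 -> 0
LT 249: heading 0 -> 249
PU: pen up
PD: pen down
FD 10: (14,0) -> (10.416,-9.336) [heading=249, draw]
FD 13: (10.416,-9.336) -> (5.758,-21.472) [heading=249, draw]
LT 90: heading 249 -> 339
RT 180: heading 339 -> 159
PU: pen up
LT 30: heading 159 -> 189
FD 15: (5.758,-21.472) -> (-9.058,-23.819) [heading=189, move]
FD 16: (-9.058,-23.819) -> (-24.861,-26.322) [heading=189, move]
Final: pos=(-24.861,-26.322), heading=189, 4 segment(s) drawn
Segments drawn: 4

Answer: 4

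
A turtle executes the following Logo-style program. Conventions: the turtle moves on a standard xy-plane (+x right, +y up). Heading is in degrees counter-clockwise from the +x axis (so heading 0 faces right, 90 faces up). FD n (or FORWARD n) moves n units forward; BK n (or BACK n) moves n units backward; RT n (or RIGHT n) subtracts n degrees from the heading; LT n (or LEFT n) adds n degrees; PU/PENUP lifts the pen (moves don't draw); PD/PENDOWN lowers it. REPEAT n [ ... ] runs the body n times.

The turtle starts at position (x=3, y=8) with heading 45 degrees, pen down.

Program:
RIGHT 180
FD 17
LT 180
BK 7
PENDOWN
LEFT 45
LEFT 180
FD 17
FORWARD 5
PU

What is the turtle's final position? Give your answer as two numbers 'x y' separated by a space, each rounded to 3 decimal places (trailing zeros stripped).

Answer: -13.971 -30.971

Derivation:
Executing turtle program step by step:
Start: pos=(3,8), heading=45, pen down
RT 180: heading 45 -> 225
FD 17: (3,8) -> (-9.021,-4.021) [heading=225, draw]
LT 180: heading 225 -> 45
BK 7: (-9.021,-4.021) -> (-13.971,-8.971) [heading=45, draw]
PD: pen down
LT 45: heading 45 -> 90
LT 180: heading 90 -> 270
FD 17: (-13.971,-8.971) -> (-13.971,-25.971) [heading=270, draw]
FD 5: (-13.971,-25.971) -> (-13.971,-30.971) [heading=270, draw]
PU: pen up
Final: pos=(-13.971,-30.971), heading=270, 4 segment(s) drawn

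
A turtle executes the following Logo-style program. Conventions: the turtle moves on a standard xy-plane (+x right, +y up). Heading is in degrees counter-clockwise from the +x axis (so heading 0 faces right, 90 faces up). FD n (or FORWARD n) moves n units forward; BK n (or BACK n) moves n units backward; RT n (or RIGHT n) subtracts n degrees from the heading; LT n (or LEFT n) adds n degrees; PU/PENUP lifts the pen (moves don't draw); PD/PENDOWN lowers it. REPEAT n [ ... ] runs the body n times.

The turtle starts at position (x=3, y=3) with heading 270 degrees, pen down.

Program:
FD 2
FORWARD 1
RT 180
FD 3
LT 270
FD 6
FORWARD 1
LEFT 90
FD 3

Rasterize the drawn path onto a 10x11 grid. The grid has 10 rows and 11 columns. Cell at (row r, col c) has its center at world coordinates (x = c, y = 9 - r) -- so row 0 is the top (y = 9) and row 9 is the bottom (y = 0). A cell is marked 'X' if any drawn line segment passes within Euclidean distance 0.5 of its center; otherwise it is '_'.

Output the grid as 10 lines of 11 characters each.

Answer: ___________
___________
___________
__________X
__________X
__________X
___XXXXXXXX
___X_______
___X_______
___X_______

Derivation:
Segment 0: (3,3) -> (3,1)
Segment 1: (3,1) -> (3,0)
Segment 2: (3,0) -> (3,3)
Segment 3: (3,3) -> (9,3)
Segment 4: (9,3) -> (10,3)
Segment 5: (10,3) -> (10,6)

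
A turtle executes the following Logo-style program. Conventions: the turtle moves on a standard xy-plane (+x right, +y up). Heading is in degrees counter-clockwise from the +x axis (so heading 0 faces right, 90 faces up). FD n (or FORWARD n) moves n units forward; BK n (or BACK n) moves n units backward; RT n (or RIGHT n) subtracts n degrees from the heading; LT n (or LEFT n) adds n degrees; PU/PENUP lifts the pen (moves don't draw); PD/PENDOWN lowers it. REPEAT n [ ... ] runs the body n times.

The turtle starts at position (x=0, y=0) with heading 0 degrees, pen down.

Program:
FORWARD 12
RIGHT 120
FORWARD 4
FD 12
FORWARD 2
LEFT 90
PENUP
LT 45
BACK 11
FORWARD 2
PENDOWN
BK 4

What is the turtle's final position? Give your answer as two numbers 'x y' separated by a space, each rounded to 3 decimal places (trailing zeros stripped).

Executing turtle program step by step:
Start: pos=(0,0), heading=0, pen down
FD 12: (0,0) -> (12,0) [heading=0, draw]
RT 120: heading 0 -> 240
FD 4: (12,0) -> (10,-3.464) [heading=240, draw]
FD 12: (10,-3.464) -> (4,-13.856) [heading=240, draw]
FD 2: (4,-13.856) -> (3,-15.588) [heading=240, draw]
LT 90: heading 240 -> 330
PU: pen up
LT 45: heading 330 -> 15
BK 11: (3,-15.588) -> (-7.625,-18.435) [heading=15, move]
FD 2: (-7.625,-18.435) -> (-5.693,-17.918) [heading=15, move]
PD: pen down
BK 4: (-5.693,-17.918) -> (-9.557,-18.953) [heading=15, draw]
Final: pos=(-9.557,-18.953), heading=15, 5 segment(s) drawn

Answer: -9.557 -18.953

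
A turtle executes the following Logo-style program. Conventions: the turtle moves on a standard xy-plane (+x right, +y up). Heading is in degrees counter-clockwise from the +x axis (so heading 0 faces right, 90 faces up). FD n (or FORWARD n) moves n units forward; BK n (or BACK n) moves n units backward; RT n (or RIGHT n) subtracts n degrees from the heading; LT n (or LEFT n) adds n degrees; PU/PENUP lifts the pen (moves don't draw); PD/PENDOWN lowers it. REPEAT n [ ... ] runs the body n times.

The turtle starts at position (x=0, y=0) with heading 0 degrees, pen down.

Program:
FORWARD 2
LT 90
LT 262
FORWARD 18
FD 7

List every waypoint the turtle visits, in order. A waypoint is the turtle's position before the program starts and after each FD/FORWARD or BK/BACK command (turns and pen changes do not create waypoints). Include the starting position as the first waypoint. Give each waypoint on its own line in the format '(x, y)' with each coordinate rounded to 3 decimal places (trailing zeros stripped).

Executing turtle program step by step:
Start: pos=(0,0), heading=0, pen down
FD 2: (0,0) -> (2,0) [heading=0, draw]
LT 90: heading 0 -> 90
LT 262: heading 90 -> 352
FD 18: (2,0) -> (19.825,-2.505) [heading=352, draw]
FD 7: (19.825,-2.505) -> (26.757,-3.479) [heading=352, draw]
Final: pos=(26.757,-3.479), heading=352, 3 segment(s) drawn
Waypoints (4 total):
(0, 0)
(2, 0)
(19.825, -2.505)
(26.757, -3.479)

Answer: (0, 0)
(2, 0)
(19.825, -2.505)
(26.757, -3.479)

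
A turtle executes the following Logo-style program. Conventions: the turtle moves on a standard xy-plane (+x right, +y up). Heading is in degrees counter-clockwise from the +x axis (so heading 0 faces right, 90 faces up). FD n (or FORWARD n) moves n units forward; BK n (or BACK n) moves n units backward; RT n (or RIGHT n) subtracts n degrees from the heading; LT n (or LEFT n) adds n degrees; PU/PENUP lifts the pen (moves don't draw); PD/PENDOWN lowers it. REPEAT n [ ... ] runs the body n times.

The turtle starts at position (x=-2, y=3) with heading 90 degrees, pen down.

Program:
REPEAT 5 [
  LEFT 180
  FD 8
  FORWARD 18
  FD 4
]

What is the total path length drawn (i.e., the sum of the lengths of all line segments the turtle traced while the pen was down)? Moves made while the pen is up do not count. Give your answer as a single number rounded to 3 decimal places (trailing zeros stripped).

Answer: 150

Derivation:
Executing turtle program step by step:
Start: pos=(-2,3), heading=90, pen down
REPEAT 5 [
  -- iteration 1/5 --
  LT 180: heading 90 -> 270
  FD 8: (-2,3) -> (-2,-5) [heading=270, draw]
  FD 18: (-2,-5) -> (-2,-23) [heading=270, draw]
  FD 4: (-2,-23) -> (-2,-27) [heading=270, draw]
  -- iteration 2/5 --
  LT 180: heading 270 -> 90
  FD 8: (-2,-27) -> (-2,-19) [heading=90, draw]
  FD 18: (-2,-19) -> (-2,-1) [heading=90, draw]
  FD 4: (-2,-1) -> (-2,3) [heading=90, draw]
  -- iteration 3/5 --
  LT 180: heading 90 -> 270
  FD 8: (-2,3) -> (-2,-5) [heading=270, draw]
  FD 18: (-2,-5) -> (-2,-23) [heading=270, draw]
  FD 4: (-2,-23) -> (-2,-27) [heading=270, draw]
  -- iteration 4/5 --
  LT 180: heading 270 -> 90
  FD 8: (-2,-27) -> (-2,-19) [heading=90, draw]
  FD 18: (-2,-19) -> (-2,-1) [heading=90, draw]
  FD 4: (-2,-1) -> (-2,3) [heading=90, draw]
  -- iteration 5/5 --
  LT 180: heading 90 -> 270
  FD 8: (-2,3) -> (-2,-5) [heading=270, draw]
  FD 18: (-2,-5) -> (-2,-23) [heading=270, draw]
  FD 4: (-2,-23) -> (-2,-27) [heading=270, draw]
]
Final: pos=(-2,-27), heading=270, 15 segment(s) drawn

Segment lengths:
  seg 1: (-2,3) -> (-2,-5), length = 8
  seg 2: (-2,-5) -> (-2,-23), length = 18
  seg 3: (-2,-23) -> (-2,-27), length = 4
  seg 4: (-2,-27) -> (-2,-19), length = 8
  seg 5: (-2,-19) -> (-2,-1), length = 18
  seg 6: (-2,-1) -> (-2,3), length = 4
  seg 7: (-2,3) -> (-2,-5), length = 8
  seg 8: (-2,-5) -> (-2,-23), length = 18
  seg 9: (-2,-23) -> (-2,-27), length = 4
  seg 10: (-2,-27) -> (-2,-19), length = 8
  seg 11: (-2,-19) -> (-2,-1), length = 18
  seg 12: (-2,-1) -> (-2,3), length = 4
  seg 13: (-2,3) -> (-2,-5), length = 8
  seg 14: (-2,-5) -> (-2,-23), length = 18
  seg 15: (-2,-23) -> (-2,-27), length = 4
Total = 150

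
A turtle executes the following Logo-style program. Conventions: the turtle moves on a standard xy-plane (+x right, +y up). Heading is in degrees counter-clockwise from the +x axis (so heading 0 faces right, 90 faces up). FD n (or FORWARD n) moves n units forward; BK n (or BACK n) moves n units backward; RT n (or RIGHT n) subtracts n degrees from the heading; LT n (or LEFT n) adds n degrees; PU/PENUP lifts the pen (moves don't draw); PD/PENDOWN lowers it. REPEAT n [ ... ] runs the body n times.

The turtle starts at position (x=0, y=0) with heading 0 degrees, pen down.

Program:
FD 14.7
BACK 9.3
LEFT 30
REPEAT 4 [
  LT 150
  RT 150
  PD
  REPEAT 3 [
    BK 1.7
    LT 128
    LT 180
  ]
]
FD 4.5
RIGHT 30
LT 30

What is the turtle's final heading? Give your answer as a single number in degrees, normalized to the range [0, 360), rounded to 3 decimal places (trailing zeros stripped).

Executing turtle program step by step:
Start: pos=(0,0), heading=0, pen down
FD 14.7: (0,0) -> (14.7,0) [heading=0, draw]
BK 9.3: (14.7,0) -> (5.4,0) [heading=0, draw]
LT 30: heading 0 -> 30
REPEAT 4 [
  -- iteration 1/4 --
  LT 150: heading 30 -> 180
  RT 150: heading 180 -> 30
  PD: pen down
  REPEAT 3 [
    -- iteration 1/3 --
    BK 1.7: (5.4,0) -> (3.928,-0.85) [heading=30, draw]
    LT 128: heading 30 -> 158
    LT 180: heading 158 -> 338
    -- iteration 2/3 --
    BK 1.7: (3.928,-0.85) -> (2.352,-0.213) [heading=338, draw]
    LT 128: heading 338 -> 106
    LT 180: heading 106 -> 286
    -- iteration 3/3 --
    BK 1.7: (2.352,-0.213) -> (1.883,1.421) [heading=286, draw]
    LT 128: heading 286 -> 54
    LT 180: heading 54 -> 234
  ]
  -- iteration 2/4 --
  LT 150: heading 234 -> 24
  RT 150: heading 24 -> 234
  PD: pen down
  REPEAT 3 [
    -- iteration 1/3 --
    BK 1.7: (1.883,1.421) -> (2.882,2.796) [heading=234, draw]
    LT 128: heading 234 -> 2
    LT 180: heading 2 -> 182
    -- iteration 2/3 --
    BK 1.7: (2.882,2.796) -> (4.581,2.856) [heading=182, draw]
    LT 128: heading 182 -> 310
    LT 180: heading 310 -> 130
    -- iteration 3/3 --
    BK 1.7: (4.581,2.856) -> (5.674,1.553) [heading=130, draw]
    LT 128: heading 130 -> 258
    LT 180: heading 258 -> 78
  ]
  -- iteration 3/4 --
  LT 150: heading 78 -> 228
  RT 150: heading 228 -> 78
  PD: pen down
  REPEAT 3 [
    -- iteration 1/3 --
    BK 1.7: (5.674,1.553) -> (5.32,-0.109) [heading=78, draw]
    LT 128: heading 78 -> 206
    LT 180: heading 206 -> 26
    -- iteration 2/3 --
    BK 1.7: (5.32,-0.109) -> (3.792,-0.855) [heading=26, draw]
    LT 128: heading 26 -> 154
    LT 180: heading 154 -> 334
    -- iteration 3/3 --
    BK 1.7: (3.792,-0.855) -> (2.265,-0.109) [heading=334, draw]
    LT 128: heading 334 -> 102
    LT 180: heading 102 -> 282
  ]
  -- iteration 4/4 --
  LT 150: heading 282 -> 72
  RT 150: heading 72 -> 282
  PD: pen down
  REPEAT 3 [
    -- iteration 1/3 --
    BK 1.7: (2.265,-0.109) -> (1.911,1.553) [heading=282, draw]
    LT 128: heading 282 -> 50
    LT 180: heading 50 -> 230
    -- iteration 2/3 --
    BK 1.7: (1.911,1.553) -> (3.004,2.856) [heading=230, draw]
    LT 128: heading 230 -> 358
    LT 180: heading 358 -> 178
    -- iteration 3/3 --
    BK 1.7: (3.004,2.856) -> (4.703,2.796) [heading=178, draw]
    LT 128: heading 178 -> 306
    LT 180: heading 306 -> 126
  ]
]
FD 4.5: (4.703,2.796) -> (2.058,6.437) [heading=126, draw]
RT 30: heading 126 -> 96
LT 30: heading 96 -> 126
Final: pos=(2.058,6.437), heading=126, 15 segment(s) drawn

Answer: 126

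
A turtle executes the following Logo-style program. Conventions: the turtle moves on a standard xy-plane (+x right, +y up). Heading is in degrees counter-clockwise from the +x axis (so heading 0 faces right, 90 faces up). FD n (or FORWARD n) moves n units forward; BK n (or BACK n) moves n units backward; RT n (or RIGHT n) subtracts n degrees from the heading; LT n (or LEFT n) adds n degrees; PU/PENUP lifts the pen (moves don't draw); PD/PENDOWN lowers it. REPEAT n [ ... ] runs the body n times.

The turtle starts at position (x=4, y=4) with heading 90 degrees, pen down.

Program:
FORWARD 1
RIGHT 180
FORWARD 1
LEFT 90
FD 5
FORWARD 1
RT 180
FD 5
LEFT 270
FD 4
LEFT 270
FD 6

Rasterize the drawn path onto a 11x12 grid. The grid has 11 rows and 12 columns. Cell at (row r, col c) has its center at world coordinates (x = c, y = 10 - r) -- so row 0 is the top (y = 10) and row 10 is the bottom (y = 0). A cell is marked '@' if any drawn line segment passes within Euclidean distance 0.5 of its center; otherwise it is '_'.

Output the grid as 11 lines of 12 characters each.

Segment 0: (4,4) -> (4,5)
Segment 1: (4,5) -> (4,4)
Segment 2: (4,4) -> (9,4)
Segment 3: (9,4) -> (10,4)
Segment 4: (10,4) -> (5,4)
Segment 5: (5,4) -> (5,8)
Segment 6: (5,8) -> (11,8)

Answer: ____________
____________
_____@@@@@@@
_____@______
_____@______
____@@______
____@@@@@@@_
____________
____________
____________
____________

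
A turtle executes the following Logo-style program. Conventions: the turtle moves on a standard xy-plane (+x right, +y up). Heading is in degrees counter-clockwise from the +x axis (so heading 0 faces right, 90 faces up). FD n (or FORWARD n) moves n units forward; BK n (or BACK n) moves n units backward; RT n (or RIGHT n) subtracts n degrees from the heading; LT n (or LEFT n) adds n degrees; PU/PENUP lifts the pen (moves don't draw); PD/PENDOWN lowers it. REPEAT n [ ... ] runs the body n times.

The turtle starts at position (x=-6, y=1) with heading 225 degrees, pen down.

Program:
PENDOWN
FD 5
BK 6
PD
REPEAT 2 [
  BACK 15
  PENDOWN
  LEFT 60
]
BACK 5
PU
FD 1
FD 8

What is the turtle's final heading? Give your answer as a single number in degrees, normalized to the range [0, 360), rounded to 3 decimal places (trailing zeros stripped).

Answer: 345

Derivation:
Executing turtle program step by step:
Start: pos=(-6,1), heading=225, pen down
PD: pen down
FD 5: (-6,1) -> (-9.536,-2.536) [heading=225, draw]
BK 6: (-9.536,-2.536) -> (-5.293,1.707) [heading=225, draw]
PD: pen down
REPEAT 2 [
  -- iteration 1/2 --
  BK 15: (-5.293,1.707) -> (5.314,12.314) [heading=225, draw]
  PD: pen down
  LT 60: heading 225 -> 285
  -- iteration 2/2 --
  BK 15: (5.314,12.314) -> (1.431,26.803) [heading=285, draw]
  PD: pen down
  LT 60: heading 285 -> 345
]
BK 5: (1.431,26.803) -> (-3.398,28.097) [heading=345, draw]
PU: pen up
FD 1: (-3.398,28.097) -> (-2.432,27.838) [heading=345, move]
FD 8: (-2.432,27.838) -> (5.295,25.767) [heading=345, move]
Final: pos=(5.295,25.767), heading=345, 5 segment(s) drawn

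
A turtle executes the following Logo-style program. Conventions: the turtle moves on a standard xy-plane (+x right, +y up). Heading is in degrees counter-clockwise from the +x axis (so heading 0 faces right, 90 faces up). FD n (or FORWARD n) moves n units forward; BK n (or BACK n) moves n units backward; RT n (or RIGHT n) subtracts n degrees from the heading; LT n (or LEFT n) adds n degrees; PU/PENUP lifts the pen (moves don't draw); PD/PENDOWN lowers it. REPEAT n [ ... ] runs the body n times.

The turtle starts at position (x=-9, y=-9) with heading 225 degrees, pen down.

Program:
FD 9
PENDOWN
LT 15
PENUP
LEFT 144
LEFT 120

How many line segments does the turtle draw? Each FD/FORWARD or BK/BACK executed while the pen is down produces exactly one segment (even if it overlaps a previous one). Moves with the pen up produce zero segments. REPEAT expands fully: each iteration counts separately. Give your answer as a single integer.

Executing turtle program step by step:
Start: pos=(-9,-9), heading=225, pen down
FD 9: (-9,-9) -> (-15.364,-15.364) [heading=225, draw]
PD: pen down
LT 15: heading 225 -> 240
PU: pen up
LT 144: heading 240 -> 24
LT 120: heading 24 -> 144
Final: pos=(-15.364,-15.364), heading=144, 1 segment(s) drawn
Segments drawn: 1

Answer: 1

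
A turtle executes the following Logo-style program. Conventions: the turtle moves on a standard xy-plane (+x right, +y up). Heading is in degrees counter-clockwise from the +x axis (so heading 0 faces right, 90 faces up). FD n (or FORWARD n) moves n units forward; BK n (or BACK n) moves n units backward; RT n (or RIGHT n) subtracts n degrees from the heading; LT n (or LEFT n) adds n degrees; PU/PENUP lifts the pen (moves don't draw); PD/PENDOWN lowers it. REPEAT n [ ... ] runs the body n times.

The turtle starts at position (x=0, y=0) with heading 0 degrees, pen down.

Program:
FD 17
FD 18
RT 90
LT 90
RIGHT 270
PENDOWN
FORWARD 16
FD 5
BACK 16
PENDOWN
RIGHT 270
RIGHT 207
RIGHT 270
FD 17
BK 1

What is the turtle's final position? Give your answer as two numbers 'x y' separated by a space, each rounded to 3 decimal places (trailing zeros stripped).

Answer: 42.264 19.256

Derivation:
Executing turtle program step by step:
Start: pos=(0,0), heading=0, pen down
FD 17: (0,0) -> (17,0) [heading=0, draw]
FD 18: (17,0) -> (35,0) [heading=0, draw]
RT 90: heading 0 -> 270
LT 90: heading 270 -> 0
RT 270: heading 0 -> 90
PD: pen down
FD 16: (35,0) -> (35,16) [heading=90, draw]
FD 5: (35,16) -> (35,21) [heading=90, draw]
BK 16: (35,21) -> (35,5) [heading=90, draw]
PD: pen down
RT 270: heading 90 -> 180
RT 207: heading 180 -> 333
RT 270: heading 333 -> 63
FD 17: (35,5) -> (42.718,20.147) [heading=63, draw]
BK 1: (42.718,20.147) -> (42.264,19.256) [heading=63, draw]
Final: pos=(42.264,19.256), heading=63, 7 segment(s) drawn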